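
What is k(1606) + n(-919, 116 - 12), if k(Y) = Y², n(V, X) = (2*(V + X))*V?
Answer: 4077206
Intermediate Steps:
n(V, X) = V*(2*V + 2*X) (n(V, X) = (2*V + 2*X)*V = V*(2*V + 2*X))
k(1606) + n(-919, 116 - 12) = 1606² + 2*(-919)*(-919 + (116 - 12)) = 2579236 + 2*(-919)*(-919 + 104) = 2579236 + 2*(-919)*(-815) = 2579236 + 1497970 = 4077206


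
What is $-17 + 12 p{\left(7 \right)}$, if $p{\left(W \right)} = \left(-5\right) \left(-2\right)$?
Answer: $103$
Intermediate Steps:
$p{\left(W \right)} = 10$
$-17 + 12 p{\left(7 \right)} = -17 + 12 \cdot 10 = -17 + 120 = 103$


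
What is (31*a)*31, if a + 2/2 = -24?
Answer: -24025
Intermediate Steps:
a = -25 (a = -1 - 24 = -25)
(31*a)*31 = (31*(-25))*31 = -775*31 = -24025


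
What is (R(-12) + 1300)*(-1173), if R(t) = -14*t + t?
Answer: -1707888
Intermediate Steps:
R(t) = -13*t
(R(-12) + 1300)*(-1173) = (-13*(-12) + 1300)*(-1173) = (156 + 1300)*(-1173) = 1456*(-1173) = -1707888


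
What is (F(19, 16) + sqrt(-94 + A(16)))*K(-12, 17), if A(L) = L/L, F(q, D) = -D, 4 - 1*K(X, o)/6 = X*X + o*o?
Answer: 41184 - 2574*I*sqrt(93) ≈ 41184.0 - 24823.0*I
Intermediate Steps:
K(X, o) = 24 - 6*X**2 - 6*o**2 (K(X, o) = 24 - 6*(X*X + o*o) = 24 - 6*(X**2 + o**2) = 24 + (-6*X**2 - 6*o**2) = 24 - 6*X**2 - 6*o**2)
A(L) = 1
(F(19, 16) + sqrt(-94 + A(16)))*K(-12, 17) = (-1*16 + sqrt(-94 + 1))*(24 - 6*(-12)**2 - 6*17**2) = (-16 + sqrt(-93))*(24 - 6*144 - 6*289) = (-16 + I*sqrt(93))*(24 - 864 - 1734) = (-16 + I*sqrt(93))*(-2574) = 41184 - 2574*I*sqrt(93)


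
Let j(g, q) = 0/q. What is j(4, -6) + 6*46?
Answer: 276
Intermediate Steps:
j(g, q) = 0
j(4, -6) + 6*46 = 0 + 6*46 = 0 + 276 = 276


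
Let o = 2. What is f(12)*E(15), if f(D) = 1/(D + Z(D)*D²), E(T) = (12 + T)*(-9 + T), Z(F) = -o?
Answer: -27/46 ≈ -0.58696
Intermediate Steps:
Z(F) = -2 (Z(F) = -1*2 = -2)
E(T) = (-9 + T)*(12 + T)
f(D) = 1/(D - 2*D²)
f(12)*E(15) = (-1/(12*(-1 + 2*12)))*(-108 + 15² + 3*15) = (-1*1/12/(-1 + 24))*(-108 + 225 + 45) = -1*1/12/23*162 = -1*1/12*1/23*162 = -1/276*162 = -27/46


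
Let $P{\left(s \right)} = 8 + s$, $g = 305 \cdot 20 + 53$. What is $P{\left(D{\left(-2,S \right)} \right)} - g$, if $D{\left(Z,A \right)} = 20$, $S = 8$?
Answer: $-6125$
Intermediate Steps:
$g = 6153$ ($g = 6100 + 53 = 6153$)
$P{\left(D{\left(-2,S \right)} \right)} - g = \left(8 + 20\right) - 6153 = 28 - 6153 = -6125$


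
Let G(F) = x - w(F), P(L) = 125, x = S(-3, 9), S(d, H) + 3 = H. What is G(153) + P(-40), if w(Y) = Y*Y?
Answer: -23278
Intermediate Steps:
w(Y) = Y**2
S(d, H) = -3 + H
x = 6 (x = -3 + 9 = 6)
G(F) = 6 - F**2
G(153) + P(-40) = (6 - 1*153**2) + 125 = (6 - 1*23409) + 125 = (6 - 23409) + 125 = -23403 + 125 = -23278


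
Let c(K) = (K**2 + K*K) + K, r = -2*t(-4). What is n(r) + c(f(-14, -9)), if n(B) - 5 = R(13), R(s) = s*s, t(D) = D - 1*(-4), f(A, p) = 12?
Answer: 474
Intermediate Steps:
t(D) = 4 + D (t(D) = D + 4 = 4 + D)
r = 0 (r = -2*(4 - 4) = -2*0 = 0)
R(s) = s**2
c(K) = K + 2*K**2 (c(K) = (K**2 + K**2) + K = 2*K**2 + K = K + 2*K**2)
n(B) = 174 (n(B) = 5 + 13**2 = 5 + 169 = 174)
n(r) + c(f(-14, -9)) = 174 + 12*(1 + 2*12) = 174 + 12*(1 + 24) = 174 + 12*25 = 174 + 300 = 474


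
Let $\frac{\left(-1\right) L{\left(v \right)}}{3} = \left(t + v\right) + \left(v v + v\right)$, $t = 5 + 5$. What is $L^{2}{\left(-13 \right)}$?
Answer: $210681$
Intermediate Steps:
$t = 10$
$L{\left(v \right)} = -30 - 6 v - 3 v^{2}$ ($L{\left(v \right)} = - 3 \left(\left(10 + v\right) + \left(v v + v\right)\right) = - 3 \left(\left(10 + v\right) + \left(v^{2} + v\right)\right) = - 3 \left(\left(10 + v\right) + \left(v + v^{2}\right)\right) = - 3 \left(10 + v^{2} + 2 v\right) = -30 - 6 v - 3 v^{2}$)
$L^{2}{\left(-13 \right)} = \left(-30 - -78 - 3 \left(-13\right)^{2}\right)^{2} = \left(-30 + 78 - 507\right)^{2} = \left(-459\right)^{2} = 210681$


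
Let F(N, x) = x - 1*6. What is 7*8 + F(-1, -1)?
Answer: 49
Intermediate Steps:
F(N, x) = -6 + x (F(N, x) = x - 6 = -6 + x)
7*8 + F(-1, -1) = 7*8 + (-6 - 1) = 56 - 7 = 49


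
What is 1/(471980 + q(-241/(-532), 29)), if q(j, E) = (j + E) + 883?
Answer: 532/251578785 ≈ 2.1146e-6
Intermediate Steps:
q(j, E) = 883 + E + j (q(j, E) = (E + j) + 883 = 883 + E + j)
1/(471980 + q(-241/(-532), 29)) = 1/(471980 + (883 + 29 - 241/(-532))) = 1/(471980 + (883 + 29 - 241*(-1/532))) = 1/(471980 + (883 + 29 + 241/532)) = 1/(471980 + 485425/532) = 1/(251578785/532) = 532/251578785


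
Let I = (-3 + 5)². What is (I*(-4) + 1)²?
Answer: 225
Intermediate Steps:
I = 4 (I = 2² = 4)
(I*(-4) + 1)² = (4*(-4) + 1)² = (-16 + 1)² = (-15)² = 225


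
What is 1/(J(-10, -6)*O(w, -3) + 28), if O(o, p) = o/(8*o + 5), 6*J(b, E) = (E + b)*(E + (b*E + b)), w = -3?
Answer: 19/180 ≈ 0.10556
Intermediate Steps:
J(b, E) = (E + b)*(E + b + E*b)/6 (J(b, E) = ((E + b)*(E + (b*E + b)))/6 = ((E + b)*(E + (E*b + b)))/6 = ((E + b)*(E + (b + E*b)))/6 = ((E + b)*(E + b + E*b))/6 = (E + b)*(E + b + E*b)/6)
O(o, p) = o/(5 + 8*o)
1/(J(-10, -6)*O(w, -3) + 28) = 1/(((⅙)*(-6)² + (⅙)*(-10)² + (⅓)*(-6)*(-10) + (⅙)*(-6)*(-10)² + (⅙)*(-10)*(-6)²)*(-3/(5 + 8*(-3))) + 28) = 1/(((⅙)*36 + (⅙)*100 + 20 + (⅙)*(-6)*100 + (⅙)*(-10)*36)*(-3/(5 - 24)) + 28) = 1/((6 + 50/3 + 20 - 100 - 60)*(-3/(-19)) + 28) = 1/(-(-352)*(-1)/19 + 28) = 1/(-352/3*3/19 + 28) = 1/(-352/19 + 28) = 1/(180/19) = 19/180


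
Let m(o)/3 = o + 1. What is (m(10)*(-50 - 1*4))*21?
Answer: -37422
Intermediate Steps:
m(o) = 3 + 3*o (m(o) = 3*(o + 1) = 3*(1 + o) = 3 + 3*o)
(m(10)*(-50 - 1*4))*21 = ((3 + 3*10)*(-50 - 1*4))*21 = ((3 + 30)*(-50 - 4))*21 = (33*(-54))*21 = -1782*21 = -37422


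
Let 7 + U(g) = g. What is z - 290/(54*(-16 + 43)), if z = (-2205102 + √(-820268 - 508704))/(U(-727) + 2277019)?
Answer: -1937580683/1659411765 + 2*I*√332243/2276285 ≈ -1.1676 + 0.00050644*I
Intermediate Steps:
U(g) = -7 + g
z = -2205102/2276285 + 2*I*√332243/2276285 (z = (-2205102 + √(-820268 - 508704))/((-7 - 727) + 2277019) = (-2205102 + √(-1328972))/(-734 + 2277019) = (-2205102 + 2*I*√332243)/2276285 = (-2205102 + 2*I*√332243)*(1/2276285) = -2205102/2276285 + 2*I*√332243/2276285 ≈ -0.96873 + 0.00050644*I)
z - 290/(54*(-16 + 43)) = (-2205102/2276285 + 2*I*√332243/2276285) - 290/(54*(-16 + 43)) = (-2205102/2276285 + 2*I*√332243/2276285) - 290/(54*27) = (-2205102/2276285 + 2*I*√332243/2276285) - 290/1458 = (-2205102/2276285 + 2*I*√332243/2276285) + (1/1458)*(-290) = (-2205102/2276285 + 2*I*√332243/2276285) - 145/729 = -1937580683/1659411765 + 2*I*√332243/2276285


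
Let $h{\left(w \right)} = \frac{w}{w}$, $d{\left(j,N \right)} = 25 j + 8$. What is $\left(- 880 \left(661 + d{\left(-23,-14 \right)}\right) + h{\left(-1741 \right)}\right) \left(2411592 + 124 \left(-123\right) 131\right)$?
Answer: $-34210924020$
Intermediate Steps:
$d{\left(j,N \right)} = 8 + 25 j$
$h{\left(w \right)} = 1$
$\left(- 880 \left(661 + d{\left(-23,-14 \right)}\right) + h{\left(-1741 \right)}\right) \left(2411592 + 124 \left(-123\right) 131\right) = \left(- 880 \left(661 + \left(8 + 25 \left(-23\right)\right)\right) + 1\right) \left(2411592 + 124 \left(-123\right) 131\right) = \left(- 880 \left(661 + \left(8 - 575\right)\right) + 1\right) \left(2411592 - 1998012\right) = \left(- 880 \left(661 - 567\right) + 1\right) \left(2411592 - 1998012\right) = \left(\left(-880\right) 94 + 1\right) 413580 = \left(-82720 + 1\right) 413580 = \left(-82719\right) 413580 = -34210924020$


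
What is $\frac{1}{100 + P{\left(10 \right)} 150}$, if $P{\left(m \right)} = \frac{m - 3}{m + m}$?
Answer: $\frac{2}{305} \approx 0.0065574$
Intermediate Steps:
$P{\left(m \right)} = \frac{-3 + m}{2 m}$
$\frac{1}{100 + P{\left(10 \right)} 150} = \frac{1}{100 + \frac{-3 + 10}{2 \cdot 10} \cdot 150} = \frac{1}{100 + \frac{1}{2} \cdot \frac{1}{10} \cdot 7 \cdot 150} = \frac{1}{100 + \frac{7}{20} \cdot 150} = \frac{1}{100 + \frac{105}{2}} = \frac{1}{\frac{305}{2}} = \frac{2}{305}$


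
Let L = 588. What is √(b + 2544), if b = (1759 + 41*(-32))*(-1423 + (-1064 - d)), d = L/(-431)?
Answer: I*√205922602029/431 ≈ 1052.9*I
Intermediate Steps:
d = -588/431 (d = 588/(-431) = 588*(-1/431) = -588/431 ≈ -1.3643)
b = -478875123/431 (b = (1759 + 41*(-32))*(-1423 + (-1064 - 1*(-588/431))) = (1759 - 1312)*(-1423 + (-1064 + 588/431)) = 447*(-1423 - 457996/431) = 447*(-1071309/431) = -478875123/431 ≈ -1.1111e+6)
√(b + 2544) = √(-478875123/431 + 2544) = √(-477778659/431) = I*√205922602029/431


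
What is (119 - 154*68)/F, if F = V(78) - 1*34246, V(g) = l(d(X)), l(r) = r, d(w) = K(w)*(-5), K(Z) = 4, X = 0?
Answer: 3451/11422 ≈ 0.30214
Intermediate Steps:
d(w) = -20 (d(w) = 4*(-5) = -20)
V(g) = -20
F = -34266 (F = -20 - 1*34246 = -20 - 34246 = -34266)
(119 - 154*68)/F = (119 - 154*68)/(-34266) = (119 - 10472)*(-1/34266) = -10353*(-1/34266) = 3451/11422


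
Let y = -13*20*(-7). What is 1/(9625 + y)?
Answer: 1/11445 ≈ 8.7374e-5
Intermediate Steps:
y = 1820 (y = -260*(-7) = 1820)
1/(9625 + y) = 1/(9625 + 1820) = 1/11445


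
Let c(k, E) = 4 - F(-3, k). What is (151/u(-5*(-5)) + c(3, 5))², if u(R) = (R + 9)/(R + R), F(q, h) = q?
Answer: 15163236/289 ≈ 52468.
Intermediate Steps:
u(R) = (9 + R)/(2*R) (u(R) = (9 + R)/((2*R)) = (9 + R)*(1/(2*R)) = (9 + R)/(2*R))
c(k, E) = 7 (c(k, E) = 4 - 1*(-3) = 4 + 3 = 7)
(151/u(-5*(-5)) + c(3, 5))² = (151/(((9 - 5*(-5))/(2*((-5*(-5)))))) + 7)² = (151/(((½)*(9 + 25)/25)) + 7)² = (151/(((½)*(1/25)*34)) + 7)² = (151/(17/25) + 7)² = (151*(25/17) + 7)² = (3775/17 + 7)² = (3894/17)² = 15163236/289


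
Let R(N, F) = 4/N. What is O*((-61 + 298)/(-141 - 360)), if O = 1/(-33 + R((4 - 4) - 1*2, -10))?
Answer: 79/5845 ≈ 0.013516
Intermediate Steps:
O = -1/35 (O = 1/(-33 + 4/((4 - 4) - 1*2)) = 1/(-33 + 4/(0 - 2)) = 1/(-33 + 4/(-2)) = 1/(-33 + 4*(-1/2)) = 1/(-33 - 2) = 1/(-35) = -1/35 ≈ -0.028571)
O*((-61 + 298)/(-141 - 360)) = -(-61 + 298)/(35*(-141 - 360)) = -237/(35*(-501)) = -237*(-1)/(35*501) = -1/35*(-79/167) = 79/5845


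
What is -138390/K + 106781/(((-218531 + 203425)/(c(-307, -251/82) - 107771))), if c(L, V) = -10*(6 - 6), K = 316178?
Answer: 1819270591266769/2388092434 ≈ 7.6181e+5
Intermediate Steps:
c(L, V) = 0 (c(L, V) = -10*0 = 0)
-138390/K + 106781/(((-218531 + 203425)/(c(-307, -251/82) - 107771))) = -138390/316178 + 106781/(((-218531 + 203425)/(0 - 107771))) = -138390*1/316178 + 106781/((-15106/(-107771))) = -69195/158089 + 106781/((-15106*(-1/107771))) = -69195/158089 + 106781/(15106/107771) = -69195/158089 + 106781*(107771/15106) = -69195/158089 + 11507895151/15106 = 1819270591266769/2388092434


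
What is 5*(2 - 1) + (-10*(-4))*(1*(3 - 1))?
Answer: 85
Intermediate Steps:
5*(2 - 1) + (-10*(-4))*(1*(3 - 1)) = 5*1 + 40*(1*2) = 5 + 40*2 = 5 + 80 = 85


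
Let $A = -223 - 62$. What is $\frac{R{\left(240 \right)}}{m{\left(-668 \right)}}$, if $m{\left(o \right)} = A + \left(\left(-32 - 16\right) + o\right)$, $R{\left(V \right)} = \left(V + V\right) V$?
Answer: $- \frac{115200}{1001} \approx -115.08$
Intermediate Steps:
$R{\left(V \right)} = 2 V^{2}$ ($R{\left(V \right)} = 2 V V = 2 V^{2}$)
$A = -285$ ($A = -223 - 62 = -285$)
$m{\left(o \right)} = -333 + o$ ($m{\left(o \right)} = -285 + \left(\left(-32 - 16\right) + o\right) = -285 + \left(-48 + o\right) = -333 + o$)
$\frac{R{\left(240 \right)}}{m{\left(-668 \right)}} = \frac{2 \cdot 240^{2}}{-333 - 668} = \frac{2 \cdot 57600}{-1001} = 115200 \left(- \frac{1}{1001}\right) = - \frac{115200}{1001}$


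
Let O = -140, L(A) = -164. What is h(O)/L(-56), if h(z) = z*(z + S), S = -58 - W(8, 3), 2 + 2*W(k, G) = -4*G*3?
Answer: -6265/41 ≈ -152.80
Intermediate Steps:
W(k, G) = -1 - 6*G (W(k, G) = -1 + (-4*G*3)/2 = -1 + (-12*G)/2 = -1 - 6*G)
S = -39 (S = -58 - (-1 - 6*3) = -58 - (-1 - 18) = -58 - 1*(-19) = -58 + 19 = -39)
h(z) = z*(-39 + z) (h(z) = z*(z - 39) = z*(-39 + z))
h(O)/L(-56) = -140*(-39 - 140)/(-164) = -140*(-179)*(-1/164) = 25060*(-1/164) = -6265/41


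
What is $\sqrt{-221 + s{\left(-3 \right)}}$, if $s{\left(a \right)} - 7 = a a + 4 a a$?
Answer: $13 i \approx 13.0 i$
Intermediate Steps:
$s{\left(a \right)} = 7 + 5 a^{2}$ ($s{\left(a \right)} = 7 + \left(a a + 4 a a\right) = 7 + \left(a^{2} + 4 a^{2}\right) = 7 + 5 a^{2}$)
$\sqrt{-221 + s{\left(-3 \right)}} = \sqrt{-221 + \left(7 + 5 \left(-3\right)^{2}\right)} = \sqrt{-221 + \left(7 + 5 \cdot 9\right)} = \sqrt{-221 + \left(7 + 45\right)} = \sqrt{-221 + 52} = \sqrt{-169} = 13 i$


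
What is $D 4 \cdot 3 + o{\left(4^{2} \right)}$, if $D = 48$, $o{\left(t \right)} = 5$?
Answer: $581$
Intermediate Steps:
$D 4 \cdot 3 + o{\left(4^{2} \right)} = 48 \cdot 4 \cdot 3 + 5 = 48 \cdot 12 + 5 = 576 + 5 = 581$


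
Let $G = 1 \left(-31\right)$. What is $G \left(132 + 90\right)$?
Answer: $-6882$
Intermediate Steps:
$G = -31$
$G \left(132 + 90\right) = - 31 \left(132 + 90\right) = \left(-31\right) 222 = -6882$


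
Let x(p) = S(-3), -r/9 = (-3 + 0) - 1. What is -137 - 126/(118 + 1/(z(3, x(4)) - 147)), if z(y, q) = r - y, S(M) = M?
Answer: -1857151/13451 ≈ -138.07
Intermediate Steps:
r = 36 (r = -9*((-3 + 0) - 1) = -9*(-3 - 1) = -9*(-4) = 36)
x(p) = -3
z(y, q) = 36 - y
-137 - 126/(118 + 1/(z(3, x(4)) - 147)) = -137 - 126/(118 + 1/((36 - 1*3) - 147)) = -137 - 126/(118 + 1/((36 - 3) - 147)) = -137 - 126/(118 + 1/(33 - 147)) = -137 - 126/(118 + 1/(-114)) = -137 - 126/(118 - 1/114) = -137 - 126/13451/114 = -137 - 126*114/13451 = -137 - 14364/13451 = -1857151/13451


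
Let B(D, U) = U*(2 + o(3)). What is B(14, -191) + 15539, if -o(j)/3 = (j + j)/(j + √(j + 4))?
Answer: 20314 - 1719*√7 ≈ 15766.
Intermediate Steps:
o(j) = -6*j/(j + √(4 + j)) (o(j) = -3*(j + j)/(j + √(j + 4)) = -3*2*j/(j + √(4 + j)) = -6*j/(j + √(4 + j)))
B(D, U) = U*(2 - 18/(3 + √7)) (B(D, U) = U*(2 - 6*3/(3 + √(4 + 3))) = U*(2 - 6*3/(3 + √7)) = U*(2 - 18/(3 + √7)))
B(14, -191) + 15539 = (-25*(-191) + 9*(-191)*√7) + 15539 = (4775 - 1719*√7) + 15539 = 20314 - 1719*√7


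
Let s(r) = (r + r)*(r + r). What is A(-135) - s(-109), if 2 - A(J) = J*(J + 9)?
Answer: -64532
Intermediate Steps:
A(J) = 2 - J*(9 + J) (A(J) = 2 - J*(J + 9) = 2 - J*(9 + J))
s(r) = 4*r**2 (s(r) = (2*r)*(2*r) = 4*r**2)
A(-135) - s(-109) = (2 - 1*(-135)**2 - 9*(-135)) - 4*(-109)**2 = (2 - 1*18225 + 1215) - 4*11881 = (2 - 18225 + 1215) - 1*47524 = -17008 - 47524 = -64532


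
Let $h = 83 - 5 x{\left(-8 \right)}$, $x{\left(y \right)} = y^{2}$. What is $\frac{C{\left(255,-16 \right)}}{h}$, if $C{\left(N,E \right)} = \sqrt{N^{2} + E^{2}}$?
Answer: $- \frac{\sqrt{65281}}{237} \approx -1.0781$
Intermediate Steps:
$C{\left(N,E \right)} = \sqrt{E^{2} + N^{2}}$
$h = -237$ ($h = 83 - 5 \left(-8\right)^{2} = 83 - 320 = -237$)
$\frac{C{\left(255,-16 \right)}}{h} = \frac{\sqrt{\left(-16\right)^{2} + 255^{2}}}{-237} = \sqrt{256 + 65025} \left(- \frac{1}{237}\right) = \sqrt{65281} \left(- \frac{1}{237}\right) = - \frac{\sqrt{65281}}{237}$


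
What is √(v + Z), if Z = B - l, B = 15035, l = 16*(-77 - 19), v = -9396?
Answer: 5*√287 ≈ 84.705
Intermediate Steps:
l = -1536 (l = 16*(-96) = -1536)
Z = 16571 (Z = 15035 - 1*(-1536) = 15035 + 1536 = 16571)
√(v + Z) = √(-9396 + 16571) = √7175 = 5*√287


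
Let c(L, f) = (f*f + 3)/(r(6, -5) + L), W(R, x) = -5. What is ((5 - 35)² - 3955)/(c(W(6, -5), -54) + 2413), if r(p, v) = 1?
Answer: -12220/6733 ≈ -1.8149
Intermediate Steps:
c(L, f) = (3 + f²)/(1 + L) (c(L, f) = (f*f + 3)/(1 + L) = (f² + 3)/(1 + L) = (3 + f²)/(1 + L))
((5 - 35)² - 3955)/(c(W(6, -5), -54) + 2413) = ((5 - 35)² - 3955)/((3 + (-54)²)/(1 - 5) + 2413) = ((-30)² - 3955)/((3 + 2916)/(-4) + 2413) = (900 - 3955)/(-¼*2919 + 2413) = -3055/(-2919/4 + 2413) = -3055/6733/4 = -3055*4/6733 = -12220/6733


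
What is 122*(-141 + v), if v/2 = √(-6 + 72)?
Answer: -17202 + 244*√66 ≈ -15220.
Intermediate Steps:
v = 2*√66 (v = 2*√(-6 + 72) = 2*√66 ≈ 16.248)
122*(-141 + v) = 122*(-141 + 2*√66) = -17202 + 244*√66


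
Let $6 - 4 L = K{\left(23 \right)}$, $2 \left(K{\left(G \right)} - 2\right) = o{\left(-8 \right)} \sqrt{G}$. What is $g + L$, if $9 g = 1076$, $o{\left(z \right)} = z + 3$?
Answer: $\frac{1085}{9} + \frac{5 \sqrt{23}}{8} \approx 123.55$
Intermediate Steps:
$o{\left(z \right)} = 3 + z$
$K{\left(G \right)} = 2 - \frac{5 \sqrt{G}}{2}$ ($K{\left(G \right)} = 2 + \frac{\left(3 - 8\right) \sqrt{G}}{2} = 2 + \frac{\left(-5\right) \sqrt{G}}{2} = 2 - \frac{5 \sqrt{G}}{2}$)
$L = 1 + \frac{5 \sqrt{23}}{8}$ ($L = \frac{3}{2} - \frac{2 - \frac{5 \sqrt{23}}{2}}{4} = \frac{3}{2} - \left(\frac{1}{2} - \frac{5 \sqrt{23}}{8}\right) = 1 + \frac{5 \sqrt{23}}{8} \approx 3.9974$)
$g = \frac{1076}{9}$ ($g = \frac{1}{9} \cdot 1076 = \frac{1076}{9} \approx 119.56$)
$g + L = \frac{1076}{9} + \left(1 + \frac{5 \sqrt{23}}{8}\right) = \frac{1085}{9} + \frac{5 \sqrt{23}}{8}$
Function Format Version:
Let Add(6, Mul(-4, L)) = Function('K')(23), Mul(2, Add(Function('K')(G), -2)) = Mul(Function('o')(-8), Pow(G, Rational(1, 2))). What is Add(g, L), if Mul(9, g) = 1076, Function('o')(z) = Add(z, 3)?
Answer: Add(Rational(1085, 9), Mul(Rational(5, 8), Pow(23, Rational(1, 2)))) ≈ 123.55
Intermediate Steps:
Function('o')(z) = Add(3, z)
Function('K')(G) = Add(2, Mul(Rational(-5, 2), Pow(G, Rational(1, 2)))) (Function('K')(G) = Add(2, Mul(Rational(1, 2), Mul(Add(3, -8), Pow(G, Rational(1, 2))))) = Add(2, Mul(Rational(1, 2), Mul(-5, Pow(G, Rational(1, 2))))) = Add(2, Mul(Rational(-5, 2), Pow(G, Rational(1, 2)))))
L = Add(1, Mul(Rational(5, 8), Pow(23, Rational(1, 2)))) (L = Add(Rational(3, 2), Mul(Rational(-1, 4), Add(2, Mul(Rational(-5, 2), Pow(23, Rational(1, 2)))))) = Add(Rational(3, 2), Add(Rational(-1, 2), Mul(Rational(5, 8), Pow(23, Rational(1, 2))))) = Add(1, Mul(Rational(5, 8), Pow(23, Rational(1, 2)))) ≈ 3.9974)
g = Rational(1076, 9) (g = Mul(Rational(1, 9), 1076) = Rational(1076, 9) ≈ 119.56)
Add(g, L) = Add(Rational(1076, 9), Add(1, Mul(Rational(5, 8), Pow(23, Rational(1, 2))))) = Add(Rational(1085, 9), Mul(Rational(5, 8), Pow(23, Rational(1, 2))))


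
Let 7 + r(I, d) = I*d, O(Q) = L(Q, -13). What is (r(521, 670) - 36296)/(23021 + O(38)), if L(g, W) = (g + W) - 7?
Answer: 312767/23039 ≈ 13.576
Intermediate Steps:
L(g, W) = -7 + W + g (L(g, W) = (W + g) - 7 = -7 + W + g)
O(Q) = -20 + Q (O(Q) = -7 - 13 + Q = -20 + Q)
r(I, d) = -7 + I*d
(r(521, 670) - 36296)/(23021 + O(38)) = ((-7 + 521*670) - 36296)/(23021 + (-20 + 38)) = ((-7 + 349070) - 36296)/(23021 + 18) = (349063 - 36296)/23039 = 312767*(1/23039) = 312767/23039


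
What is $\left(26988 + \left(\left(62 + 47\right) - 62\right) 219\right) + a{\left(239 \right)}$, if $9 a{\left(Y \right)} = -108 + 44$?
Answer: $\frac{335465}{9} \approx 37274.0$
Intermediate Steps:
$a{\left(Y \right)} = - \frac{64}{9}$ ($a{\left(Y \right)} = \frac{-108 + 44}{9} = \frac{1}{9} \left(-64\right) = - \frac{64}{9}$)
$\left(26988 + \left(\left(62 + 47\right) - 62\right) 219\right) + a{\left(239 \right)} = \left(26988 + \left(\left(62 + 47\right) - 62\right) 219\right) - \frac{64}{9} = \left(26988 + \left(109 - 62\right) 219\right) - \frac{64}{9} = \left(26988 + 47 \cdot 219\right) - \frac{64}{9} = \left(26988 + 10293\right) - \frac{64}{9} = 37281 - \frac{64}{9} = \frac{335465}{9}$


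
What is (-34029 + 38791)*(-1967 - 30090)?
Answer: -152655434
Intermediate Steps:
(-34029 + 38791)*(-1967 - 30090) = 4762*(-32057) = -152655434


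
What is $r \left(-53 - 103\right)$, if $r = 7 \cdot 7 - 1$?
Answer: $-7488$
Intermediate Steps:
$r = 48$ ($r = 49 - 1 = 48$)
$r \left(-53 - 103\right) = 48 \left(-53 - 103\right) = 48 \left(-156\right) = -7488$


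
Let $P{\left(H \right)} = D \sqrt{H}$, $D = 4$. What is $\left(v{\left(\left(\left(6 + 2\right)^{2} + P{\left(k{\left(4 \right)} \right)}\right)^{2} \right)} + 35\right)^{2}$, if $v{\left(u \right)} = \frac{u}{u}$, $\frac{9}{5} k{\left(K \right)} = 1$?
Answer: $1296$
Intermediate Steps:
$k{\left(K \right)} = \frac{5}{9}$ ($k{\left(K \right)} = \frac{5}{9} \cdot 1 = \frac{5}{9}$)
$P{\left(H \right)} = 4 \sqrt{H}$
$v{\left(u \right)} = 1$
$\left(v{\left(\left(\left(6 + 2\right)^{2} + P{\left(k{\left(4 \right)} \right)}\right)^{2} \right)} + 35\right)^{2} = \left(1 + 35\right)^{2} = 36^{2} = 1296$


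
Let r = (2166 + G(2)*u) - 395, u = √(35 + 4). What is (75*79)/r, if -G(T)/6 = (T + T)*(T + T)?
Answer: 10493175/2777017 + 568800*√39/2777017 ≈ 5.0577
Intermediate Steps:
G(T) = -24*T² (G(T) = -6*(T + T)*(T + T) = -6*2*T*2*T = -24*T²)
u = √39 ≈ 6.2450
r = 1771 - 96*√39 (r = (2166 + (-24*2²)*√39) - 395 = (2166 + (-24*4)*√39) - 395 = (2166 - 96*√39) - 395 = 1771 - 96*√39 ≈ 1171.5)
(75*79)/r = (75*79)/(1771 - 96*√39) = 5925/(1771 - 96*√39)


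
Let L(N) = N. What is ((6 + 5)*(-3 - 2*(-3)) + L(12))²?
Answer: 2025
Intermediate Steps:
((6 + 5)*(-3 - 2*(-3)) + L(12))² = ((6 + 5)*(-3 - 2*(-3)) + 12)² = (11*(-3 + 6) + 12)² = (11*3 + 12)² = (33 + 12)² = 45² = 2025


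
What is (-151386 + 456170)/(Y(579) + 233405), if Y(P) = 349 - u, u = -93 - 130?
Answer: 304784/233977 ≈ 1.3026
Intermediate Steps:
u = -223
Y(P) = 572 (Y(P) = 349 - 1*(-223) = 349 + 223 = 572)
(-151386 + 456170)/(Y(579) + 233405) = (-151386 + 456170)/(572 + 233405) = 304784/233977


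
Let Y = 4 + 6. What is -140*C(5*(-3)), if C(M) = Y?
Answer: -1400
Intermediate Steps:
Y = 10
C(M) = 10
-140*C(5*(-3)) = -140*10 = -1400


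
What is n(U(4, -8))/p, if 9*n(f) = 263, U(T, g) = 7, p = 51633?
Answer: 263/464697 ≈ 0.00056596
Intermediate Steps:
n(f) = 263/9 (n(f) = (⅑)*263 = 263/9)
n(U(4, -8))/p = (263/9)/51633 = (263/9)*(1/51633) = 263/464697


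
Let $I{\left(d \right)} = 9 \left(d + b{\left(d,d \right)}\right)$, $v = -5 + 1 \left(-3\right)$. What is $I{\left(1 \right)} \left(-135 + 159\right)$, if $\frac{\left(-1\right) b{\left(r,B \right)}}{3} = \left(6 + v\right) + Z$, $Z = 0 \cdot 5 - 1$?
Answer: $2160$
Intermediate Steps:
$v = -8$ ($v = -5 - 3 = -8$)
$Z = -1$ ($Z = 0 - 1 = -1$)
$b{\left(r,B \right)} = 9$ ($b{\left(r,B \right)} = - 3 \left(\left(6 - 8\right) - 1\right) = - 3 \left(-2 - 1\right) = \left(-3\right) \left(-3\right) = 9$)
$I{\left(d \right)} = 81 + 9 d$ ($I{\left(d \right)} = 9 \left(d + 9\right) = 9 \left(9 + d\right) = 81 + 9 d$)
$I{\left(1 \right)} \left(-135 + 159\right) = \left(81 + 9 \cdot 1\right) \left(-135 + 159\right) = \left(81 + 9\right) 24 = 90 \cdot 24 = 2160$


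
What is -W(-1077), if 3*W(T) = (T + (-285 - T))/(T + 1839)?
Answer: 95/762 ≈ 0.12467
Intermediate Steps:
W(T) = -95/(1839 + T) (W(T) = ((T + (-285 - T))/(T + 1839))/3 = (-285/(1839 + T))/3 = -95/(1839 + T))
-W(-1077) = -(-95)/(1839 - 1077) = -(-95)/762 = -1*(-95/762) = 95/762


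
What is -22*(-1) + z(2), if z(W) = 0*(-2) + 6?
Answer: 28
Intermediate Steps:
z(W) = 6 (z(W) = 0 + 6 = 6)
-22*(-1) + z(2) = -22*(-1) + 6 = 22 + 6 = 28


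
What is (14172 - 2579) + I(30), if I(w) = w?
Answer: 11623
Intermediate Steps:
(14172 - 2579) + I(30) = (14172 - 2579) + 30 = 11593 + 30 = 11623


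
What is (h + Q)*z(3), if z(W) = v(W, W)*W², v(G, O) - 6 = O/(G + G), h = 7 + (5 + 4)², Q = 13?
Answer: 11817/2 ≈ 5908.5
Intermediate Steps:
h = 88 (h = 7 + 9² = 7 + 81 = 88)
v(G, O) = 6 + O/(2*G) (v(G, O) = 6 + O/(G + G) = 6 + O/((2*G)) = 6 + (1/(2*G))*O = 6 + O/(2*G))
z(W) = 13*W²/2 (z(W) = (6 + W/(2*W))*W² = (6 + ½)*W² = 13*W²/2)
(h + Q)*z(3) = (88 + 13)*((13/2)*3²) = 101*((13/2)*9) = 101*(117/2) = 11817/2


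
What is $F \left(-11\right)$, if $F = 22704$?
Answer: $-249744$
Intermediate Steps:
$F \left(-11\right) = 22704 \left(-11\right) = -249744$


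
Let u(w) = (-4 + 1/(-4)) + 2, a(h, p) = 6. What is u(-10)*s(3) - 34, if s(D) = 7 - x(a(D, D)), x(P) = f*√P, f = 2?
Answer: -199/4 + 9*√6/2 ≈ -38.727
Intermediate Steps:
u(w) = -9/4 (u(w) = (-4 - ¼) + 2 = -17/4 + 2 = -9/4)
x(P) = 2*√P
s(D) = 7 - 2*√6
u(-10)*s(3) - 34 = -9*(7 - 2*√6)/4 - 34 = (-63/4 + 9*√6/2) - 34 = -199/4 + 9*√6/2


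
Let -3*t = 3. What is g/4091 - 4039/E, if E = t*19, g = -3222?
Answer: 16462331/77729 ≈ 211.79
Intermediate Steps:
t = -1 (t = -⅓*3 = -1)
E = -19 (E = -1*19 = -19)
g/4091 - 4039/E = -3222/4091 - 4039/(-19) = -3222*1/4091 - 4039*(-1/19) = -3222/4091 + 4039/19 = 16462331/77729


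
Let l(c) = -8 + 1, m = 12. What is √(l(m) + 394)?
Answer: 3*√43 ≈ 19.672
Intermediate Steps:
l(c) = -7
√(l(m) + 394) = √(-7 + 394) = √387 = 3*√43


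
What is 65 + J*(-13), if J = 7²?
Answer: -572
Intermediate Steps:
J = 49
65 + J*(-13) = 65 + 49*(-13) = 65 - 637 = -572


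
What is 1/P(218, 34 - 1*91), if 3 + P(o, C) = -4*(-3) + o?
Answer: 1/227 ≈ 0.0044053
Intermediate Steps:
P(o, C) = 9 + o (P(o, C) = -3 + (-4*(-3) + o) = -3 + (12 + o) = 9 + o)
1/P(218, 34 - 1*91) = 1/(9 + 218) = 1/227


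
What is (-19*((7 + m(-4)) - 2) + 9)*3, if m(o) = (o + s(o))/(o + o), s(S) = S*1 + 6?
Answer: -1089/4 ≈ -272.25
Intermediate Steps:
s(S) = 6 + S (s(S) = S + 6 = 6 + S)
m(o) = (6 + 2*o)/(2*o) (m(o) = (o + (6 + o))/(o + o) = (6 + 2*o)/((2*o)) = (6 + 2*o)*(1/(2*o)) = (6 + 2*o)/(2*o))
(-19*((7 + m(-4)) - 2) + 9)*3 = (-19*((7 + (3 - 4)/(-4)) - 2) + 9)*3 = (-19*((7 - 1/4*(-1)) - 2) + 9)*3 = (-19*((7 + 1/4) - 2) + 9)*3 = (-19*(29/4 - 2) + 9)*3 = (-19*21/4 + 9)*3 = (-399/4 + 9)*3 = -363/4*3 = -1089/4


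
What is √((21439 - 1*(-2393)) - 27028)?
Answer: 2*I*√799 ≈ 56.533*I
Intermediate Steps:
√((21439 - 1*(-2393)) - 27028) = √((21439 + 2393) - 27028) = √(23832 - 27028) = √(-3196) = 2*I*√799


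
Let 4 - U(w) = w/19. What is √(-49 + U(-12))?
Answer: I*√16017/19 ≈ 6.661*I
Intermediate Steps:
U(w) = 4 - w/19
√(-49 + U(-12)) = √(-49 + (4 - 1/19*(-12))) = √(-49 + (4 + 12/19)) = √(-49 + 88/19) = √(-843/19) = I*√16017/19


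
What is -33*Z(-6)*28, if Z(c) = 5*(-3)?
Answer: 13860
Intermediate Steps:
Z(c) = -15
-33*Z(-6)*28 = -33*(-15)*28 = 495*28 = 13860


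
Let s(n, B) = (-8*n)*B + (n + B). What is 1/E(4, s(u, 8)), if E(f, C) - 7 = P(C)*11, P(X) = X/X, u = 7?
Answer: 1/18 ≈ 0.055556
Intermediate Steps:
s(n, B) = B + n - 8*B*n (s(n, B) = -8*B*n + (B + n) = B + n - 8*B*n)
P(X) = 1
E(f, C) = 18 (E(f, C) = 7 + 1*11 = 7 + 11 = 18)
1/E(4, s(u, 8)) = 1/18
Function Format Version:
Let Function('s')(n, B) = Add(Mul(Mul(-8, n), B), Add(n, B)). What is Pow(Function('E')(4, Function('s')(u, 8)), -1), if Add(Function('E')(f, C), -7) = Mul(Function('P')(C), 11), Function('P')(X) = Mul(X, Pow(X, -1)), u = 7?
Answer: Rational(1, 18) ≈ 0.055556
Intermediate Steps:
Function('s')(n, B) = Add(B, n, Mul(-8, B, n)) (Function('s')(n, B) = Add(Mul(-8, B, n), Add(B, n)) = Add(B, n, Mul(-8, B, n)))
Function('P')(X) = 1
Function('E')(f, C) = 18 (Function('E')(f, C) = Add(7, Mul(1, 11)) = Add(7, 11) = 18)
Pow(Function('E')(4, Function('s')(u, 8)), -1) = Pow(18, -1) = Rational(1, 18)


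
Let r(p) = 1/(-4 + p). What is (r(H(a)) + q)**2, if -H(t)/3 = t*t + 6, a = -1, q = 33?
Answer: 678976/625 ≈ 1086.4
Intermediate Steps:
H(t) = -18 - 3*t**2 (H(t) = -3*(t*t + 6) = -3*(t**2 + 6) = -3*(6 + t**2) = -18 - 3*t**2)
(r(H(a)) + q)**2 = (1/(-4 + (-18 - 3*(-1)**2)) + 33)**2 = (1/(-4 + (-18 - 3*1)) + 33)**2 = (1/(-4 + (-18 - 3)) + 33)**2 = (1/(-4 - 21) + 33)**2 = (1/(-25) + 33)**2 = (-1/25 + 33)**2 = (824/25)**2 = 678976/625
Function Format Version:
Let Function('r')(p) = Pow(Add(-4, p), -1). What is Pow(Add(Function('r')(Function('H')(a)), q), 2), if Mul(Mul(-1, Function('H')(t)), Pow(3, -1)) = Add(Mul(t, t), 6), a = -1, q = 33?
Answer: Rational(678976, 625) ≈ 1086.4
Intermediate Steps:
Function('H')(t) = Add(-18, Mul(-3, Pow(t, 2))) (Function('H')(t) = Mul(-3, Add(Mul(t, t), 6)) = Mul(-3, Add(Pow(t, 2), 6)) = Mul(-3, Add(6, Pow(t, 2))) = Add(-18, Mul(-3, Pow(t, 2))))
Pow(Add(Function('r')(Function('H')(a)), q), 2) = Pow(Add(Pow(Add(-4, Add(-18, Mul(-3, Pow(-1, 2)))), -1), 33), 2) = Pow(Add(Pow(Add(-4, Add(-18, Mul(-3, 1))), -1), 33), 2) = Pow(Add(Pow(Add(-4, Add(-18, -3)), -1), 33), 2) = Pow(Add(Pow(Add(-4, -21), -1), 33), 2) = Pow(Add(Pow(-25, -1), 33), 2) = Pow(Add(Rational(-1, 25), 33), 2) = Pow(Rational(824, 25), 2) = Rational(678976, 625)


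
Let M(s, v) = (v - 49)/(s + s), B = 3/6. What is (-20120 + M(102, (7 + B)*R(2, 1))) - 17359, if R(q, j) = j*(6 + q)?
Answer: -7645705/204 ≈ -37479.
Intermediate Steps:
B = ½ (B = 3*(⅙) = ½ ≈ 0.50000)
M(s, v) = (-49 + v)/(2*s) (M(s, v) = (-49 + v)/((2*s)) = (-49 + v)*(1/(2*s)) = (-49 + v)/(2*s))
(-20120 + M(102, (7 + B)*R(2, 1))) - 17359 = (-20120 + (½)*(-49 + (7 + ½)*(1*(6 + 2)))/102) - 17359 = (-20120 + (½)*(1/102)*(-49 + 15*(1*8)/2)) - 17359 = (-20120 + (½)*(1/102)*(-49 + (15/2)*8)) - 17359 = (-20120 + (½)*(1/102)*(-49 + 60)) - 17359 = (-20120 + (½)*(1/102)*11) - 17359 = (-20120 + 11/204) - 17359 = -4104469/204 - 17359 = -7645705/204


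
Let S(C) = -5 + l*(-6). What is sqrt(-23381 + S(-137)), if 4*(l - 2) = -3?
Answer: I*sqrt(93574)/2 ≈ 152.95*I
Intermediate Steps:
l = 5/4 (l = 2 + (1/4)*(-3) = 2 - 3/4 = 5/4 ≈ 1.2500)
S(C) = -25/2 (S(C) = -5 + (5/4)*(-6) = -5 - 15/2 = -25/2)
sqrt(-23381 + S(-137)) = sqrt(-23381 - 25/2) = sqrt(-46787/2) = I*sqrt(93574)/2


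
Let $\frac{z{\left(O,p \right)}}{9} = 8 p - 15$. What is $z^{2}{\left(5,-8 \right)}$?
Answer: $505521$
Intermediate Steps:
$z{\left(O,p \right)} = -135 + 72 p$ ($z{\left(O,p \right)} = 9 \left(8 p - 15\right) = 9 \left(-15 + 8 p\right) = -135 + 72 p$)
$z^{2}{\left(5,-8 \right)} = \left(-135 + 72 \left(-8\right)\right)^{2} = \left(-135 - 576\right)^{2} = \left(-711\right)^{2} = 505521$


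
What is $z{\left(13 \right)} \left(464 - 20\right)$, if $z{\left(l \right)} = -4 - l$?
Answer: $-7548$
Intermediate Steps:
$z{\left(13 \right)} \left(464 - 20\right) = \left(-4 - 13\right) \left(464 - 20\right) = \left(-4 - 13\right) 444 = \left(-17\right) 444 = -7548$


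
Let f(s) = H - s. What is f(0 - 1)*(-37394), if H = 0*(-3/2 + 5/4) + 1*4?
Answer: -186970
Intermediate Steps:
H = 4 (H = 0*(-3*1/2 + 5*(1/4)) + 4 = 0*(-3/2 + 5/4) + 4 = 0*(-1/4) + 4 = 0 + 4 = 4)
f(s) = 4 - s
f(0 - 1)*(-37394) = (4 - (0 - 1))*(-37394) = (4 - 1*(-1))*(-37394) = (4 + 1)*(-37394) = 5*(-37394) = -186970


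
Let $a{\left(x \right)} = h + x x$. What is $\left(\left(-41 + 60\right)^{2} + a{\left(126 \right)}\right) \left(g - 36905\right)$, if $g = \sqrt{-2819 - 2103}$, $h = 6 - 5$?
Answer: $-599263390 + 16238 i \sqrt{4922} \approx -5.9926 \cdot 10^{8} + 1.1392 \cdot 10^{6} i$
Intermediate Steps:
$h = 1$
$g = i \sqrt{4922}$ ($g = \sqrt{-4922} = i \sqrt{4922} \approx 70.157 i$)
$a{\left(x \right)} = 1 + x^{2}$ ($a{\left(x \right)} = 1 + x x = 1 + x^{2}$)
$\left(\left(-41 + 60\right)^{2} + a{\left(126 \right)}\right) \left(g - 36905\right) = \left(\left(-41 + 60\right)^{2} + \left(1 + 126^{2}\right)\right) \left(i \sqrt{4922} - 36905\right) = \left(19^{2} + \left(1 + 15876\right)\right) \left(-36905 + i \sqrt{4922}\right) = \left(361 + 15877\right) \left(-36905 + i \sqrt{4922}\right) = 16238 \left(-36905 + i \sqrt{4922}\right) = -599263390 + 16238 i \sqrt{4922}$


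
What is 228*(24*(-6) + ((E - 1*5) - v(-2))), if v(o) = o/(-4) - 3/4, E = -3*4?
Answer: -36651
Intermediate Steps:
E = -12
v(o) = -¾ - o/4 (v(o) = o*(-¼) - 3*¼ = -o/4 - ¾ = -¾ - o/4)
228*(24*(-6) + ((E - 1*5) - v(-2))) = 228*(24*(-6) + ((-12 - 1*5) - (-¾ - ¼*(-2)))) = 228*(-144 + ((-12 - 5) - (-¾ + ½))) = 228*(-144 + (-17 - 1*(-¼))) = 228*(-144 + (-17 + ¼)) = 228*(-144 - 67/4) = 228*(-643/4) = -36651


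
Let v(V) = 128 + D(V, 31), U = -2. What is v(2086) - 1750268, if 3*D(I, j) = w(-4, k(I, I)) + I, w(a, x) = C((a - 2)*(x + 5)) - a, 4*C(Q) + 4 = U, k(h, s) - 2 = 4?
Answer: -10496663/6 ≈ -1.7494e+6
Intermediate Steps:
k(h, s) = 6 (k(h, s) = 2 + 4 = 6)
C(Q) = -3/2 (C(Q) = -1 + (1/4)*(-2) = -1 - 1/2 = -3/2)
w(a, x) = -3/2 - a
D(I, j) = 5/6 + I/3 (D(I, j) = ((-3/2 - 1*(-4)) + I)/3 = ((-3/2 + 4) + I)/3 = (5/2 + I)/3 = 5/6 + I/3)
v(V) = 773/6 + V/3 (v(V) = 128 + (5/6 + V/3) = 773/6 + V/3)
v(2086) - 1750268 = (773/6 + (1/3)*2086) - 1750268 = (773/6 + 2086/3) - 1750268 = 4945/6 - 1750268 = -10496663/6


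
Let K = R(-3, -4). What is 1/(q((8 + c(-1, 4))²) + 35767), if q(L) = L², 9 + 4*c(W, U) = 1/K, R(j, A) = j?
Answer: 81/2980648 ≈ 2.7175e-5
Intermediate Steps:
K = -3
c(W, U) = -7/3 (c(W, U) = -9/4 + (¼)/(-3) = -9/4 + (¼)*(-⅓) = -9/4 - 1/12 = -7/3)
1/(q((8 + c(-1, 4))²) + 35767) = 1/(((8 - 7/3)²)² + 35767) = 1/(((17/3)²)² + 35767) = 1/((289/9)² + 35767) = 1/(83521/81 + 35767) = 1/(2980648/81) = 81/2980648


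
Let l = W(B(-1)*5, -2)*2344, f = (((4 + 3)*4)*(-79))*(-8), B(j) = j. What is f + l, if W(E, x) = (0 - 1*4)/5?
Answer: 79104/5 ≈ 15821.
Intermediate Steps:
W(E, x) = -⅘ (W(E, x) = (0 - 4)*(⅕) = -4*⅕ = -⅘)
f = 17696 (f = ((7*4)*(-79))*(-8) = (28*(-79))*(-8) = -2212*(-8) = 17696)
l = -9376/5 (l = -⅘*2344 = -9376/5 ≈ -1875.2)
f + l = 17696 - 9376/5 = 79104/5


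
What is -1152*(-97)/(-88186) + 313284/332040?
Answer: -394842289/1220053310 ≈ -0.32363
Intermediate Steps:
-1152*(-97)/(-88186) + 313284/332040 = 111744*(-1/88186) + 313284*(1/332040) = -55872/44093 + 26107/27670 = -394842289/1220053310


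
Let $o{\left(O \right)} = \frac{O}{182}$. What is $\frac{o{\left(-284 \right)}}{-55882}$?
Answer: $\frac{71}{2542631} \approx 2.7924 \cdot 10^{-5}$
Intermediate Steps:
$o{\left(O \right)} = \frac{O}{182}$ ($o{\left(O \right)} = O \frac{1}{182} = \frac{O}{182}$)
$\frac{o{\left(-284 \right)}}{-55882} = \frac{\frac{1}{182} \left(-284\right)}{-55882} = \left(- \frac{142}{91}\right) \left(- \frac{1}{55882}\right) = \frac{71}{2542631}$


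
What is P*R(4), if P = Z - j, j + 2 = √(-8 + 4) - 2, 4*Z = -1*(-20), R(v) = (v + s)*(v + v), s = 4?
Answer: 576 - 128*I ≈ 576.0 - 128.0*I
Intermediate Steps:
R(v) = 2*v*(4 + v) (R(v) = (v + 4)*(v + v) = (4 + v)*(2*v) = 2*v*(4 + v))
Z = 5 (Z = (-1*(-20))/4 = (¼)*20 = 5)
j = -4 + 2*I (j = -2 + (√(-8 + 4) - 2) = -2 + (√(-4) - 2) = -2 + (2*I - 2) = -2 + (-2 + 2*I) = -4 + 2*I ≈ -4.0 + 2.0*I)
P = 9 - 2*I (P = 5 - (-4 + 2*I) = 5 + (4 - 2*I) = 9 - 2*I ≈ 9.0 - 2.0*I)
P*R(4) = (9 - 2*I)*(2*4*(4 + 4)) = (9 - 2*I)*(2*4*8) = (9 - 2*I)*64 = 576 - 128*I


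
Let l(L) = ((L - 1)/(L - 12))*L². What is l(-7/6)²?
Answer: 405769/8088336 ≈ 0.050167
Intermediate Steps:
l(L) = L²*(-1 + L)/(-12 + L) (l(L) = ((-1 + L)/(-12 + L))*L² = L²*(-1 + L)/(-12 + L))
l(-7/6)² = ((-7/6)²*(-1 - 7/6)/(-12 - 7/6))² = ((49/36)*(-13/6)/(-79/6))² = ((49/36)*(-6/79)*(-13/6))² = (637/2844)² = 405769/8088336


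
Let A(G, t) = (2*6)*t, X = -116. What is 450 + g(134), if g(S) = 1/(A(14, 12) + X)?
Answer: 12601/28 ≈ 450.04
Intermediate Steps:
A(G, t) = 12*t
g(S) = 1/28 (g(S) = 1/(12*12 - 116) = 1/(144 - 116) = 1/28)
450 + g(134) = 450 + 1/28 = 12601/28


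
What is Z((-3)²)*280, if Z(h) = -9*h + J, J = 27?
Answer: -15120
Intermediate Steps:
Z(h) = 27 - 9*h (Z(h) = -9*h + 27 = 27 - 9*h)
Z((-3)²)*280 = (27 - 9*(-3)²)*280 = (27 - 9*9)*280 = (27 - 81)*280 = -54*280 = -15120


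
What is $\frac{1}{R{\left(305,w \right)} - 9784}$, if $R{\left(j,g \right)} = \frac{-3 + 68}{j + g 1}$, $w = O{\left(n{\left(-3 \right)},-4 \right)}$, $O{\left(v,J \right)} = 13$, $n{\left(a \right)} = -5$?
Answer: $- \frac{318}{3111247} \approx -0.00010221$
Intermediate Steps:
$w = 13$
$R{\left(j,g \right)} = \frac{65}{g + j}$ ($R{\left(j,g \right)} = \frac{65}{j + g} = \frac{65}{g + j}$)
$\frac{1}{R{\left(305,w \right)} - 9784} = \frac{1}{\frac{65}{13 + 305} - 9784} = \frac{1}{\frac{65}{318} - 9784} = \frac{1}{- \frac{3111247}{318}} = - \frac{318}{3111247}$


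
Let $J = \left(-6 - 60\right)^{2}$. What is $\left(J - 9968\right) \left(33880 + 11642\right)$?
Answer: $-255469464$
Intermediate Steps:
$J = 4356$ ($J = \left(-66\right)^{2} = 4356$)
$\left(J - 9968\right) \left(33880 + 11642\right) = \left(4356 - 9968\right) \left(33880 + 11642\right) = \left(4356 - 9968\right) 45522 = \left(-5612\right) 45522 = -255469464$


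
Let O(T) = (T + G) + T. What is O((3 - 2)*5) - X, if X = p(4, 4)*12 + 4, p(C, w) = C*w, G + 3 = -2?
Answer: -191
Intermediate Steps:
G = -5 (G = -3 - 2 = -5)
X = 196 (X = (4*4)*12 + 4 = 16*12 + 4 = 192 + 4 = 196)
O(T) = -5 + 2*T (O(T) = (T - 5) + T = (-5 + T) + T = -5 + 2*T)
O((3 - 2)*5) - X = (-5 + 2*((3 - 2)*5)) - 1*196 = (-5 + 2*(1*5)) - 196 = (-5 + 2*5) - 196 = (-5 + 10) - 196 = 5 - 196 = -191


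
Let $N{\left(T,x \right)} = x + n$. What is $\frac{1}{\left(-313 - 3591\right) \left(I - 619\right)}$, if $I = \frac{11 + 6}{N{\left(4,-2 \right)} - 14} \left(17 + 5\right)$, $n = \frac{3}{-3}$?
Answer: $\frac{1}{2502464} \approx 3.9961 \cdot 10^{-7}$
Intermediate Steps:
$n = -1$ ($n = 3 \left(- \frac{1}{3}\right) = -1$)
$N{\left(T,x \right)} = -1 + x$ ($N{\left(T,x \right)} = x - 1 = -1 + x$)
$I = -22$ ($I = \frac{11 + 6}{\left(-1 - 2\right) - 14} \left(17 + 5\right) = \frac{17}{-3 - 14} \cdot 22 = \frac{17}{-17} \cdot 22 = 17 \left(- \frac{1}{17}\right) 22 = \left(-1\right) 22 = -22$)
$\frac{1}{\left(-313 - 3591\right) \left(I - 619\right)} = \frac{1}{\left(-313 - 3591\right) \left(-22 - 619\right)} = \frac{1}{\left(-3904\right) \left(-641\right)} = \frac{1}{2502464}$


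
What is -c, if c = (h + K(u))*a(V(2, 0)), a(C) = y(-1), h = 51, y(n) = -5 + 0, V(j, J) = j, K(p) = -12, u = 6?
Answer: 195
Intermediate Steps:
y(n) = -5
a(C) = -5
c = -195 (c = (51 - 12)*(-5) = 39*(-5) = -195)
-c = -1*(-195) = 195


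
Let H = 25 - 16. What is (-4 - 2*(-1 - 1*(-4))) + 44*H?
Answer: 386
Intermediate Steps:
H = 9
(-4 - 2*(-1 - 1*(-4))) + 44*H = (-4 - 2*(-1 - 1*(-4))) + 44*9 = (-4 - 2*(-1 + 4)) + 396 = (-4 - 2*3) + 396 = (-4 - 6) + 396 = -10 + 396 = 386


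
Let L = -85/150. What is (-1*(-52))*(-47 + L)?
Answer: -37102/15 ≈ -2473.5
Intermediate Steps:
L = -17/30 (L = -85*1/150 = -17/30 ≈ -0.56667)
(-1*(-52))*(-47 + L) = (-1*(-52))*(-47 - 17/30) = 52*(-1427/30) = -37102/15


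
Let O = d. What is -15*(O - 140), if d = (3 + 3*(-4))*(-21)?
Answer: -735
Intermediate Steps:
d = 189 (d = (3 - 12)*(-21) = -9*(-21) = 189)
O = 189
-15*(O - 140) = -15*(189 - 140) = -15*49 = -735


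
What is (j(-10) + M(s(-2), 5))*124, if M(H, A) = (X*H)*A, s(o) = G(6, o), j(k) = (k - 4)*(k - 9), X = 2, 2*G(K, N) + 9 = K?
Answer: 31124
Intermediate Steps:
G(K, N) = -9/2 + K/2
j(k) = (-9 + k)*(-4 + k) (j(k) = (-4 + k)*(-9 + k) = (-9 + k)*(-4 + k))
s(o) = -3/2 (s(o) = -9/2 + (1/2)*6 = -9/2 + 3 = -3/2)
M(H, A) = 2*A*H (M(H, A) = (2*H)*A = 2*A*H)
(j(-10) + M(s(-2), 5))*124 = ((36 + (-10)**2 - 13*(-10)) + 2*5*(-3/2))*124 = ((36 + 100 + 130) - 15)*124 = (266 - 15)*124 = 251*124 = 31124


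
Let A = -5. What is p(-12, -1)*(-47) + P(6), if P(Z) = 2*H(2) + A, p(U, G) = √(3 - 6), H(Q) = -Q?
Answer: -9 - 47*I*√3 ≈ -9.0 - 81.406*I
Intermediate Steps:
p(U, G) = I*√3 (p(U, G) = √(-3) = I*√3)
P(Z) = -9 (P(Z) = 2*(-1*2) - 5 = 2*(-2) - 5 = -4 - 5 = -9)
p(-12, -1)*(-47) + P(6) = (I*√3)*(-47) - 9 = -47*I*√3 - 9 = -9 - 47*I*√3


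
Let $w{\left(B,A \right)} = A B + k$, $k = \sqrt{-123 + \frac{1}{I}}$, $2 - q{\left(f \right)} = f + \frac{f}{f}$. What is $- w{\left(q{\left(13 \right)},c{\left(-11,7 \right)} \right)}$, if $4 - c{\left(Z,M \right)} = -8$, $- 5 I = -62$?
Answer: $144 - \frac{i \sqrt{472502}}{62} \approx 144.0 - 11.087 i$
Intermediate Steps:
$I = \frac{62}{5}$ ($I = \left(- \frac{1}{5}\right) \left(-62\right) = \frac{62}{5} \approx 12.4$)
$c{\left(Z,M \right)} = 12$ ($c{\left(Z,M \right)} = 4 - -8 = 4 + 8 = 12$)
$q{\left(f \right)} = 1 - f$ ($q{\left(f \right)} = 2 - \left(f + \frac{f}{f}\right) = 2 - \left(f + 1\right) = 2 - \left(1 + f\right) = 1 - f$)
$k = \frac{i \sqrt{472502}}{62}$ ($k = \sqrt{-123 + \frac{1}{\frac{62}{5}}} = \sqrt{-123 + \frac{5}{62}} = \sqrt{- \frac{7621}{62}} = \frac{i \sqrt{472502}}{62} \approx 11.087 i$)
$w{\left(B,A \right)} = A B + \frac{i \sqrt{472502}}{62}$
$- w{\left(q{\left(13 \right)},c{\left(-11,7 \right)} \right)} = - (12 \left(1 - 13\right) + \frac{i \sqrt{472502}}{62}) = - (12 \left(-12\right) + \frac{i \sqrt{472502}}{62}) = - (-144 + \frac{i \sqrt{472502}}{62}) = 144 - \frac{i \sqrt{472502}}{62}$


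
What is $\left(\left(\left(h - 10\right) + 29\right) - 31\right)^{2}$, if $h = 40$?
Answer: $784$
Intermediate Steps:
$\left(\left(\left(h - 10\right) + 29\right) - 31\right)^{2} = \left(\left(\left(40 - 10\right) + 29\right) - 31\right)^{2} = \left(\left(30 + 29\right) - 31\right)^{2} = \left(59 - 31\right)^{2} = 28^{2} = 784$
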